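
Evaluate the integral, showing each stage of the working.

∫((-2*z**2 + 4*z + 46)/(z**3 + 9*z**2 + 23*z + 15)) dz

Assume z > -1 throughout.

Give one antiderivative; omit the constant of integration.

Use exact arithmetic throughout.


Step 1. Decompose ∫((-2*z**2 + 4*z + 46)/(z**3 + 9*z**2 + 23*z + 15)) dz by partial fractions, (-2*z**2 + 4*z + 46)/(z**3 + 9*z**2 + 23*z + 15) = -3/(z + 5) - 4/(z + 3) + 5/(z + 1): now ∫(5/(z + 1)) dz + ∫(-4/(z + 3)) dz + ∫(-3/(z + 5)) dz.
Step 2. Evaluate the standard form [assuming z > -1]: now 5*log(z + 1) + ∫(-4/(z + 3)) dz + ∫(-3/(z + 5)) dz.
Step 3. Evaluate the standard form [assuming z > -3]: now 5*log(z + 1) - 4*log(z + 3) + ∫(-3/(z + 5)) dz.
Step 4. Evaluate the standard form [assuming z > -5]: now 5*log(z + 1) - 4*log(z + 3) - 3*log(z + 5).
Answer: 5*log(z + 1) - 4*log(z + 3) - 3*log(z + 5).


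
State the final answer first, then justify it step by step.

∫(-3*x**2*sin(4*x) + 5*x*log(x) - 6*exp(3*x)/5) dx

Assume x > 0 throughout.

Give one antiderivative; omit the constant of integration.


The answer is 5*x**2*log(x)/2 + 3*x**2*cos(4*x)/4 - 5*x**2/4 - 3*x*sin(4*x)/8 - 2*exp(3*x)/5 - 3*cos(4*x)/32.
Step 1. Rewrite: now ∫(5*x*log(x)) dx + ∫(-3*x**2*sin(4*x)) dx + ∫(-6*exp(3*x)/5) dx.
Step 2. Integrate ∫(5*x*log(x)) dx by parts with u = log(x), dv = (5*x) dx, so v = 5*x**2/2 [assuming x > 0]: now 5*x**2*log(x)/2 + ∫(-5*x/2) dx + ∫(-3*x**2*sin(4*x)) dx + ∫(-6*exp(3*x)/5) dx.
Step 3. Evaluate the standard form: now 5*x**2*log(x)/2 - 5*x**2/4 + ∫(-3*x**2*sin(4*x)) dx + ∫(-6*exp(3*x)/5) dx.
Step 4. Integrate ∫(-3*x**2*sin(4*x)) dx by parts with u = x**2, dv = (-3*sin(4*x)) dx, so v = 3*cos(4*x)/4: now 5*x**2*log(x)/2 + 3*x**2*cos(4*x)/4 - 5*x**2/4 + ∫(-3*x*cos(4*x)/2) dx + ∫(-6*exp(3*x)/5) dx.
Step 5. Integrate ∫(-3*x*cos(4*x)/2) dx by parts with u = x, dv = (-3*cos(4*x)/2) dx, so v = -3*sin(4*x)/8: now 5*x**2*log(x)/2 + 3*x**2*cos(4*x)/4 - 5*x**2/4 - 3*x*sin(4*x)/8 + ∫(-6*exp(3*x)/5) dx + ∫(3*sin(4*x)/8) dx.
Step 6. Evaluate the standard form: now 5*x**2*log(x)/2 + 3*x**2*cos(4*x)/4 - 5*x**2/4 - 3*x*sin(4*x)/8 - 3*cos(4*x)/32 + ∫(-6*exp(3*x)/5) dx.
Step 7. Evaluate the standard form: now 5*x**2*log(x)/2 + 3*x**2*cos(4*x)/4 - 5*x**2/4 - 3*x*sin(4*x)/8 - 2*exp(3*x)/5 - 3*cos(4*x)/32.
Answer: 5*x**2*log(x)/2 + 3*x**2*cos(4*x)/4 - 5*x**2/4 - 3*x*sin(4*x)/8 - 2*exp(3*x)/5 - 3*cos(4*x)/32.


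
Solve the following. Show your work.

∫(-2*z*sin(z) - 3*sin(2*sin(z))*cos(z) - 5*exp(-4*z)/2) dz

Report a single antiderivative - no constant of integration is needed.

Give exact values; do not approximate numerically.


Step 1. Rewrite: now ∫(-2*z*sin(z)) dz + ∫(-3*sin(2*sin(z))*cos(z)) dz + ∫(-5*exp(-4*z)/2) dz.
Step 2. Evaluate the standard form: now ∫(-2*z*sin(z)) dz + ∫(-3*sin(2*sin(z))*cos(z)) dz + 5*exp(-4*z)/8.
Step 3. Integrate ∫(-2*z*sin(z)) dz by parts with u = z, dv = (-2*sin(z)) dz, so v = 2*cos(z): now 2*z*cos(z) + ∫(-3*sin(2*sin(z))*cos(z)) dz + ∫(-2*cos(z)) dz + 5*exp(-4*z)/8.
Step 4. Evaluate the standard form: now 2*z*cos(z) - 2*sin(z) + ∫(-3*sin(2*sin(z))*cos(z)) dz + 5*exp(-4*z)/8.
Step 5. Substitute u = sin(z), turning ∫(-3*sin(2*sin(z))*cos(z)) dz into ∫(-3*sin(2*u)) du: now 2*z*cos(z) - 2*sin(z) + ∫(-3*sin(2*u)) du + 5*exp(-4*z)/8.
Step 6. Evaluate the standard form: now 2*z*cos(z) - 2*sin(z) + 3*cos(2*u)/2 + 5*exp(-4*z)/8.
Step 7. Substitute back u = sin(z): now 2*z*cos(z) - 2*sin(z) + 3*cos(2*sin(z))/2 + 5*exp(-4*z)/8.
Answer: 2*z*cos(z) - 2*sin(z) + 3*cos(2*sin(z))/2 + 5*exp(-4*z)/8.


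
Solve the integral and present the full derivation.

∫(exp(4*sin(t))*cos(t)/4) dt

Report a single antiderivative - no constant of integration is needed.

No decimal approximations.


Step 1. Substitute u = sin(t), turning ∫(exp(4*sin(t))*cos(t)/4) dt into ∫(exp(4*u)/4) du: now ∫(exp(4*u)/4) du.
Step 2. Evaluate the standard form: now exp(4*u)/16.
Step 3. Substitute back u = sin(t): now exp(4*sin(t))/16.
Answer: exp(4*sin(t))/16.


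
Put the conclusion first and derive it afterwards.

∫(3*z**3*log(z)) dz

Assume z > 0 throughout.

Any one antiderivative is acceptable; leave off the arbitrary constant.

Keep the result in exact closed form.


The answer is 3*z**4*log(z)/4 - 3*z**4/16.
Step 1. Integrate ∫(3*z**3*log(z)) dz by parts with u = log(z), dv = (3*z**3) dz, so v = 3*z**4/4 [assuming z > 0]: now 3*z**4*log(z)/4 + ∫(-3*z**3/4) dz.
Step 2. Evaluate the standard form: now 3*z**4*log(z)/4 - 3*z**4/16.
Answer: 3*z**4*log(z)/4 - 3*z**4/16.


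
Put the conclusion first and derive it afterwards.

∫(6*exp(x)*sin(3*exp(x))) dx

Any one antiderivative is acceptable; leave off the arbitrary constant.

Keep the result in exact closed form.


The answer is -2*cos(3*exp(x)).
Step 1. Substitute u = exp(x), turning ∫(6*exp(x)*sin(3*exp(x))) dx into ∫(6*sin(3*u)) du: now ∫(6*sin(3*u)) du.
Step 2. Evaluate the standard form: now -2*cos(3*u).
Step 3. Substitute back u = exp(x): now -2*cos(3*exp(x)).
Answer: -2*cos(3*exp(x)).


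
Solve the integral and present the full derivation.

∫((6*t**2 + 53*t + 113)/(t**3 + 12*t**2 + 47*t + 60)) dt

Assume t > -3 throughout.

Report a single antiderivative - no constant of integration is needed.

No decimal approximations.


Step 1. Decompose ∫((6*t**2 + 53*t + 113)/(t**3 + 12*t**2 + 47*t + 60)) dt by partial fractions, (6*t**2 + 53*t + 113)/(t**3 + 12*t**2 + 47*t + 60) = -1/(t + 5) + 3/(t + 4) + 4/(t + 3): now ∫(4/(t + 3)) dt + ∫(3/(t + 4)) dt + ∫(-1/(t + 5)) dt.
Step 2. Evaluate the standard form [assuming t > -3]: now 4*log(t + 3) + ∫(3/(t + 4)) dt + ∫(-1/(t + 5)) dt.
Step 3. Evaluate the standard form [assuming t > -4]: now 4*log(t + 3) + 3*log(t + 4) + ∫(-1/(t + 5)) dt.
Step 4. Evaluate the standard form [assuming t > -5]: now 4*log(t + 3) + 3*log(t + 4) - log(t + 5).
Answer: 4*log(t + 3) + 3*log(t + 4) - log(t + 5).


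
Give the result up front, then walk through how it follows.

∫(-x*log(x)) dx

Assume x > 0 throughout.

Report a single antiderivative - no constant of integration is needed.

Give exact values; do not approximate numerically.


The answer is -x**2*log(x)/2 + x**2/4.
Step 1. Integrate ∫(-x*log(x)) dx by parts with u = log(x), dv = (-x) dx, so v = -x**2/2 [assuming x > 0]: now -x**2*log(x)/2 + ∫(x/2) dx.
Step 2. Evaluate the standard form: now -x**2*log(x)/2 + x**2/4.
Answer: -x**2*log(x)/2 + x**2/4.


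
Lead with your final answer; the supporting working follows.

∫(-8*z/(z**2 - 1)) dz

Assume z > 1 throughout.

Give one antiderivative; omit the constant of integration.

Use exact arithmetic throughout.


The answer is -4*log(z - 1) - 4*log(z + 1).
Step 1. Decompose ∫(-8*z/(z**2 - 1)) dz by partial fractions, -8*z/(z**2 - 1) = -4/(z + 1) - 4/(z - 1): now ∫(-4/(z - 1)) dz + ∫(-4/(z + 1)) dz.
Step 2. Evaluate the standard form [assuming z > 1]: now -4*log(z - 1) + ∫(-4/(z + 1)) dz.
Step 3. Evaluate the standard form [assuming z > -1]: now -4*log(z - 1) - 4*log(z + 1).
Answer: -4*log(z - 1) - 4*log(z + 1).


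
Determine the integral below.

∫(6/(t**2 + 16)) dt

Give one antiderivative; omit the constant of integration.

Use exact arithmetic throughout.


Answer: 3*atan(t/4)/2.


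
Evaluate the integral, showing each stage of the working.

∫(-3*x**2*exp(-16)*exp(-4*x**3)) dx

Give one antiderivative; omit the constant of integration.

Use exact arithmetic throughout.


Step 1. Substitute u = x**3 + 4, turning ∫(-3*x**2*exp(-16)*exp(-4*x**3)) dx into ∫(-exp(-4*u)) du: now ∫(-exp(-4*u)) du.
Step 2. Evaluate the standard form: now exp(-4*u)/4.
Step 3. Substitute back u = x**3 + 4: now exp(-4*x**3 - 16)/4.
Answer: exp(-4*x**3 - 16)/4.


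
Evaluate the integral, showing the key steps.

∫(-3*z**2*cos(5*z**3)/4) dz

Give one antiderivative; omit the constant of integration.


Step 1. Substitute u = z**3, turning ∫(-3*z**2*cos(5*z**3)/4) dz into ∫(-cos(5*u)/4) du: now ∫(-cos(5*u)/4) du.
Step 2. Evaluate the standard form: now -sin(5*u)/20.
Step 3. Substitute back u = z**3: now -sin(5*z**3)/20.
Answer: -sin(5*z**3)/20.


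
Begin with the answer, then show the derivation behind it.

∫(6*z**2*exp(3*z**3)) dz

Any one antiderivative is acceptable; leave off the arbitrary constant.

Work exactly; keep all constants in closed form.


The answer is 2*exp(3*z**3)/3.
Step 1. Substitute u = z**3, turning ∫(6*z**2*exp(3*z**3)) dz into ∫(2*exp(3*u)) du: now ∫(2*exp(3*u)) du.
Step 2. Evaluate the standard form: now 2*exp(3*u)/3.
Step 3. Substitute back u = z**3: now 2*exp(3*z**3)/3.
Answer: 2*exp(3*z**3)/3.


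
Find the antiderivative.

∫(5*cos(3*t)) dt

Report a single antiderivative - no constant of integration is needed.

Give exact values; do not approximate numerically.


Answer: 5*sin(3*t)/3.


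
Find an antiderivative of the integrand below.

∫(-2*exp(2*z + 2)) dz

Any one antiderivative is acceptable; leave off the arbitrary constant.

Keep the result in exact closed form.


Answer: -exp(2*z + 2).


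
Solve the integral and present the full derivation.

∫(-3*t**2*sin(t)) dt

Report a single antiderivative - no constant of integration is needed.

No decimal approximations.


Step 1. Integrate ∫(-3*t**2*sin(t)) dt by parts with u = t**2, dv = (-3*sin(t)) dt, so v = 3*cos(t): now 3*t**2*cos(t) + ∫(-6*t*cos(t)) dt.
Step 2. Integrate ∫(-6*t*cos(t)) dt by parts with u = t, dv = (-6*cos(t)) dt, so v = -6*sin(t): now 3*t**2*cos(t) - 6*t*sin(t) + ∫(6*sin(t)) dt.
Step 3. Evaluate the standard form: now 3*t**2*cos(t) - 6*t*sin(t) - 6*cos(t).
Answer: 3*t**2*cos(t) - 6*t*sin(t) - 6*cos(t).


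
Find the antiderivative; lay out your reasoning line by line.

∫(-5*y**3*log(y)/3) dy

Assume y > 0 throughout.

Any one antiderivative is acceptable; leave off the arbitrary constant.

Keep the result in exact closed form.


Step 1. Integrate ∫(-5*y**3*log(y)/3) dy by parts with u = log(y), dv = (-5*y**3/3) dy, so v = -5*y**4/12 [assuming y > 0]: now -5*y**4*log(y)/12 + ∫(5*y**3/12) dy.
Step 2. Evaluate the standard form: now -5*y**4*log(y)/12 + 5*y**4/48.
Answer: -5*y**4*log(y)/12 + 5*y**4/48.


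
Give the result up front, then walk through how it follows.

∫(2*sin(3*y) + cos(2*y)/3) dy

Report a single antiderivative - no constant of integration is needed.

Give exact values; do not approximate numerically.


The answer is sin(2*y)/6 - 2*cos(3*y)/3.
Step 1. Rewrite: now ∫(2*sin(3*y)) dy + ∫(cos(2*y)/3) dy.
Step 2. Evaluate the standard form: now -2*cos(3*y)/3 + ∫(cos(2*y)/3) dy.
Step 3. Evaluate the standard form: now sin(2*y)/6 - 2*cos(3*y)/3.
Answer: sin(2*y)/6 - 2*cos(3*y)/3.


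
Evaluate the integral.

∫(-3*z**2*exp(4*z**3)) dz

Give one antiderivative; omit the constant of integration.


Answer: -exp(4*z**3)/4.


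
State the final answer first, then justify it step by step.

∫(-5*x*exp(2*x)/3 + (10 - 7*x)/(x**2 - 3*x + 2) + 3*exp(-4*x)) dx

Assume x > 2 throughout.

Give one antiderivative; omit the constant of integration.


The answer is -5*x*exp(2*x)/6 + 5*exp(2*x)/12 - 4*log(x - 2) - 3*log(x - 1) - 3*exp(-4*x)/4.
Step 1. Rewrite: now ∫(-5*x*exp(2*x)/3) dx + ∫((10 - 7*x)/(x**2 - 3*x + 2)) dx + ∫(3*exp(-4*x)) dx.
Step 2. Integrate ∫(-5*x*exp(2*x)/3) dx by parts with u = x, dv = (-5*exp(2*x)/3) dx, so v = -5*exp(2*x)/6: now -5*x*exp(2*x)/6 + ∫((10 - 7*x)/(x**2 - 3*x + 2)) dx + ∫(3*exp(-4*x)) dx + ∫(5*exp(2*x)/6) dx.
Step 3. Evaluate the standard form: now -5*x*exp(2*x)/6 + 5*exp(2*x)/12 + ∫((10 - 7*x)/(x**2 - 3*x + 2)) dx + ∫(3*exp(-4*x)) dx.
Step 4. Evaluate the standard form: now -5*x*exp(2*x)/6 + 5*exp(2*x)/12 + ∫((10 - 7*x)/(x**2 - 3*x + 2)) dx - 3*exp(-4*x)/4.
Step 5. Decompose ∫((10 - 7*x)/(x**2 - 3*x + 2)) dx by partial fractions, (10 - 7*x)/(x**2 - 3*x + 2) = -3/(x - 1) - 4/(x - 2): now -5*x*exp(2*x)/6 + 5*exp(2*x)/12 + ∫(-4/(x - 2)) dx + ∫(-3/(x - 1)) dx - 3*exp(-4*x)/4.
Step 6. Evaluate the standard form [assuming x > 2]: now -5*x*exp(2*x)/6 + 5*exp(2*x)/12 - 4*log(x - 2) + ∫(-3/(x - 1)) dx - 3*exp(-4*x)/4.
Step 7. Evaluate the standard form [assuming x > 1]: now -5*x*exp(2*x)/6 + 5*exp(2*x)/12 - 4*log(x - 2) - 3*log(x - 1) - 3*exp(-4*x)/4.
Answer: -5*x*exp(2*x)/6 + 5*exp(2*x)/12 - 4*log(x - 2) - 3*log(x - 1) - 3*exp(-4*x)/4.


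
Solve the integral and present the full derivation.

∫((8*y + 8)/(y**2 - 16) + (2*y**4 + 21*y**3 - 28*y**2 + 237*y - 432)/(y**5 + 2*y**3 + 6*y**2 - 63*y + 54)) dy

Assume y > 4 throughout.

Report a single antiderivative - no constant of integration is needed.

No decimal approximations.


Step 1. Rewrite: now ∫((8*y + 8)/(y**2 - 16)) dy + ∫((2*y**4 + 21*y**3 - 28*y**2 + 237*y - 432)/(y**5 + 2*y**3 + 6*y**2 - 63*y + 54)) dy.
Step 2. Decompose ∫((2*y**4 + 21*y**3 - 28*y**2 + 237*y - 432)/(y**5 + 2*y**3 + 6*y**2 - 63*y + 54)) dy by partial fractions, (2*y**4 + 21*y**3 - 28*y**2 + 237*y - 432)/(y**5 + 2*y**3 + 6*y**2 - 63*y + 54) = -3/(y**2 + 9) - 5/(y + 3) + 5/(y - 1) + 2/(y - 2): now ∫((8*y + 8)/(y**2 - 16)) dy + ∫(2/(y - 2)) dy + ∫(5/(y - 1)) dy + ∫(-5/(y + 3)) dy + ∫(-3/(y**2 + 9)) dy.
Step 3. Evaluate the standard form [assuming y > 1]: now 5*log(y - 1) + ∫((8*y + 8)/(y**2 - 16)) dy + ∫(2/(y - 2)) dy + ∫(-5/(y + 3)) dy + ∫(-3/(y**2 + 9)) dy.
Step 4. Evaluate the standard form [assuming y > -3]: now 5*log(y - 1) - 5*log(y + 3) + ∫((8*y + 8)/(y**2 - 16)) dy + ∫(2/(y - 2)) dy + ∫(-3/(y**2 + 9)) dy.
Step 5. Evaluate the standard form [assuming y > 2]: now 2*log(y - 2) + 5*log(y - 1) - 5*log(y + 3) + ∫((8*y + 8)/(y**2 - 16)) dy + ∫(-3/(y**2 + 9)) dy.
Step 6. Evaluate the standard form: now 2*log(y - 2) + 5*log(y - 1) - 5*log(y + 3) - atan(y/3) + ∫((8*y + 8)/(y**2 - 16)) dy.
Step 7. Decompose ∫((8*y + 8)/(y**2 - 16)) dy by partial fractions, (8*y + 8)/(y**2 - 16) = 3/(y + 4) + 5/(y - 4): now 2*log(y - 2) + 5*log(y - 1) - 5*log(y + 3) - atan(y/3) + ∫(5/(y - 4)) dy + ∫(3/(y + 4)) dy.
Step 8. Evaluate the standard form [assuming y > 4]: now 5*log(y - 4) + 2*log(y - 2) + 5*log(y - 1) - 5*log(y + 3) - atan(y/3) + ∫(3/(y + 4)) dy.
Step 9. Evaluate the standard form [assuming y > -4]: now 5*log(y - 4) + 2*log(y - 2) + 5*log(y - 1) - 5*log(y + 3) + 3*log(y + 4) - atan(y/3).
Answer: 5*log(y - 4) + 2*log(y - 2) + 5*log(y - 1) - 5*log(y + 3) + 3*log(y + 4) - atan(y/3).


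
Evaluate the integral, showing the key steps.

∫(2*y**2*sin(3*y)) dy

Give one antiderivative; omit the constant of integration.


Step 1. Integrate ∫(2*y**2*sin(3*y)) dy by parts with u = y**2, dv = (2*sin(3*y)) dy, so v = -2*cos(3*y)/3: now -2*y**2*cos(3*y)/3 + ∫(4*y*cos(3*y)/3) dy.
Step 2. Integrate ∫(4*y*cos(3*y)/3) dy by parts with u = y, dv = (4*cos(3*y)/3) dy, so v = 4*sin(3*y)/9: now -2*y**2*cos(3*y)/3 + 4*y*sin(3*y)/9 + ∫(-4*sin(3*y)/9) dy.
Step 3. Evaluate the standard form: now -2*y**2*cos(3*y)/3 + 4*y*sin(3*y)/9 + 4*cos(3*y)/27.
Answer: -2*y**2*cos(3*y)/3 + 4*y*sin(3*y)/9 + 4*cos(3*y)/27.


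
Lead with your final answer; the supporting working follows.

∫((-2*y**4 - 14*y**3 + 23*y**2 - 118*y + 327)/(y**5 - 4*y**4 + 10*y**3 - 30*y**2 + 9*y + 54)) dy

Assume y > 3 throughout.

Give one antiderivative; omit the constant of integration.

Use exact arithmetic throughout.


The answer is -5*log(y - 3) - log(y - 2) + 4*log(y + 1) - atan(y/3)/3.
Step 1. Decompose ∫((-2*y**4 - 14*y**3 + 23*y**2 - 118*y + 327)/(y**5 - 4*y**4 + 10*y**3 - 30*y**2 + 9*y + 54)) dy by partial fractions, (-2*y**4 - 14*y**3 + 23*y**2 - 118*y + 327)/(y**5 - 4*y**4 + 10*y**3 - 30*y**2 + 9*y + 54) = -1/(y**2 + 9) + 4/(y + 1) - 1/(y - 2) - 5/(y - 3): now ∫(-5/(y - 3)) dy + ∫(-1/(y - 2)) dy + ∫(4/(y + 1)) dy + ∫(-1/(y**2 + 9)) dy.
Step 2. Evaluate the standard form [assuming y > 2]: now -log(y - 2) + ∫(-5/(y - 3)) dy + ∫(4/(y + 1)) dy + ∫(-1/(y**2 + 9)) dy.
Step 3. Evaluate the standard form [assuming y > 3]: now -5*log(y - 3) - log(y - 2) + ∫(4/(y + 1)) dy + ∫(-1/(y**2 + 9)) dy.
Step 4. Evaluate the standard form [assuming y > -1]: now -5*log(y - 3) - log(y - 2) + 4*log(y + 1) + ∫(-1/(y**2 + 9)) dy.
Step 5. Evaluate the standard form: now -5*log(y - 3) - log(y - 2) + 4*log(y + 1) - atan(y/3)/3.
Answer: -5*log(y - 3) - log(y - 2) + 4*log(y + 1) - atan(y/3)/3.


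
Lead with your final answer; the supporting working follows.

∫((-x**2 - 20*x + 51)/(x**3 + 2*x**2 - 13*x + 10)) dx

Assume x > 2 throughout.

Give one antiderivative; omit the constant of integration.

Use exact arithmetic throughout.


The answer is log(x - 2) - 5*log(x - 1) + 3*log(x + 5).
Step 1. Decompose ∫((-x**2 - 20*x + 51)/(x**3 + 2*x**2 - 13*x + 10)) dx by partial fractions, (-x**2 - 20*x + 51)/(x**3 + 2*x**2 - 13*x + 10) = 3/(x + 5) - 5/(x - 1) + 1/(x - 2): now ∫(1/(x - 2)) dx + ∫(-5/(x - 1)) dx + ∫(3/(x + 5)) dx.
Step 2. Evaluate the standard form [assuming x > 1]: now -5*log(x - 1) + ∫(1/(x - 2)) dx + ∫(3/(x + 5)) dx.
Step 3. Evaluate the standard form [assuming x > -5]: now -5*log(x - 1) + 3*log(x + 5) + ∫(1/(x - 2)) dx.
Step 4. Evaluate the standard form [assuming x > 2]: now log(x - 2) - 5*log(x - 1) + 3*log(x + 5).
Answer: log(x - 2) - 5*log(x - 1) + 3*log(x + 5).


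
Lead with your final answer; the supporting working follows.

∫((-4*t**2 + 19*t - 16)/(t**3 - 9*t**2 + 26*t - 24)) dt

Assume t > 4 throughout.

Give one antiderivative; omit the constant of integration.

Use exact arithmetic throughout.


The answer is -2*log(t - 4) - 5*log(t - 3) + 3*log(t - 2).
Step 1. Decompose ∫((-4*t**2 + 19*t - 16)/(t**3 - 9*t**2 + 26*t - 24)) dt by partial fractions, (-4*t**2 + 19*t - 16)/(t**3 - 9*t**2 + 26*t - 24) = 3/(t - 2) - 5/(t - 3) - 2/(t - 4): now ∫(-2/(t - 4)) dt + ∫(-5/(t - 3)) dt + ∫(3/(t - 2)) dt.
Step 2. Evaluate the standard form [assuming t > 2]: now 3*log(t - 2) + ∫(-2/(t - 4)) dt + ∫(-5/(t - 3)) dt.
Step 3. Evaluate the standard form [assuming t > 4]: now -2*log(t - 4) + 3*log(t - 2) + ∫(-5/(t - 3)) dt.
Step 4. Evaluate the standard form [assuming t > 3]: now -2*log(t - 4) - 5*log(t - 3) + 3*log(t - 2).
Answer: -2*log(t - 4) - 5*log(t - 3) + 3*log(t - 2).


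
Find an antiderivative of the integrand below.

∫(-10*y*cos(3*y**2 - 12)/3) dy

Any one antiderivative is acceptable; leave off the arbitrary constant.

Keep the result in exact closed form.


Answer: -5*sin(3*y**2 - 12)/9.


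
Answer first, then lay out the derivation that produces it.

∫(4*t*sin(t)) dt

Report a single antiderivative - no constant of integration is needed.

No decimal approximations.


The answer is -4*t*cos(t) + 4*sin(t).
Step 1. Integrate ∫(4*t*sin(t)) dt by parts with u = t, dv = (4*sin(t)) dt, so v = -4*cos(t): now -4*t*cos(t) + ∫(4*cos(t)) dt.
Step 2. Evaluate the standard form: now -4*t*cos(t) + 4*sin(t).
Answer: -4*t*cos(t) + 4*sin(t).


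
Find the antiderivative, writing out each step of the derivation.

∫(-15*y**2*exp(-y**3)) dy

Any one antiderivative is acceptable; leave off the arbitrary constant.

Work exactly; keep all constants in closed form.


Step 1. Substitute u = y**3, turning ∫(-15*y**2*exp(-y**3)) dy into ∫(-5*exp(-u)) du: now ∫(-5*exp(-u)) du.
Step 2. Evaluate the standard form: now 5*exp(-u).
Step 3. Substitute back u = y**3: now 5*exp(-y**3).
Answer: 5*exp(-y**3).


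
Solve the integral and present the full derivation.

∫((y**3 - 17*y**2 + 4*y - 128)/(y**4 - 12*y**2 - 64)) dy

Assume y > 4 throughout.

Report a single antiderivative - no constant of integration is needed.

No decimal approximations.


Step 1. Decompose ∫((y**3 - 17*y**2 + 4*y - 128)/(y**4 - 12*y**2 - 64)) dy by partial fractions, (y**3 - 17*y**2 + 4*y - 128)/(y**4 - 12*y**2 - 64) = 3/(y**2 + 4) + 3/(y + 4) - 2/(y - 4): now ∫(-2/(y - 4)) dy + ∫(3/(y + 4)) dy + ∫(3/(y**2 + 4)) dy.
Step 2. Evaluate the standard form [assuming y > 4]: now -2*log(y - 4) + ∫(3/(y + 4)) dy + ∫(3/(y**2 + 4)) dy.
Step 3. Evaluate the standard form [assuming y > -4]: now -2*log(y - 4) + 3*log(y + 4) + ∫(3/(y**2 + 4)) dy.
Step 4. Evaluate the standard form: now -2*log(y - 4) + 3*log(y + 4) + 3*atan(y/2)/2.
Answer: -2*log(y - 4) + 3*log(y + 4) + 3*atan(y/2)/2.


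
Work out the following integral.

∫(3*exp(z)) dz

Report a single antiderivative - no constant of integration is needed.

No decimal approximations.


Answer: 3*exp(z).


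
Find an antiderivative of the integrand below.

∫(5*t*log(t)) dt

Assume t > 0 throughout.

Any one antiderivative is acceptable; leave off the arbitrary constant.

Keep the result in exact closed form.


Answer: 5*t**2*log(t)/2 - 5*t**2/4.


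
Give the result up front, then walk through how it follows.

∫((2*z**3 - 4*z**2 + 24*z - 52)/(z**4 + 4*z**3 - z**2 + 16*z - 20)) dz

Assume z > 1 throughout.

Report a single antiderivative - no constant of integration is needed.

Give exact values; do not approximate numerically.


The answer is -log(z - 1) + 3*log(z + 5) + 2*atan(z/2).
Step 1. Decompose ∫((2*z**3 - 4*z**2 + 24*z - 52)/(z**4 + 4*z**3 - z**2 + 16*z - 20)) dz by partial fractions, (2*z**3 - 4*z**2 + 24*z - 52)/(z**4 + 4*z**3 - z**2 + 16*z - 20) = 4/(z**2 + 4) + 3/(z + 5) - 1/(z - 1): now ∫(-1/(z - 1)) dz + ∫(3/(z + 5)) dz + ∫(4/(z**2 + 4)) dz.
Step 2. Evaluate the standard form [assuming z > 1]: now -log(z - 1) + ∫(3/(z + 5)) dz + ∫(4/(z**2 + 4)) dz.
Step 3. Evaluate the standard form [assuming z > -5]: now -log(z - 1) + 3*log(z + 5) + ∫(4/(z**2 + 4)) dz.
Step 4. Evaluate the standard form: now -log(z - 1) + 3*log(z + 5) + 2*atan(z/2).
Answer: -log(z - 1) + 3*log(z + 5) + 2*atan(z/2).


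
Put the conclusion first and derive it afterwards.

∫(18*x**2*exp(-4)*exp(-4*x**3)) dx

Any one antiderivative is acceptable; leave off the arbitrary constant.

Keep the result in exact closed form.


The answer is -3*exp(-4*x**3 - 4)/2.
Step 1. Substitute u = x**3 + 1, turning ∫(18*x**2*exp(-4)*exp(-4*x**3)) dx into ∫(6*exp(-4*u)) du: now ∫(6*exp(-4*u)) du.
Step 2. Evaluate the standard form: now -3*exp(-4*u)/2.
Step 3. Substitute back u = x**3 + 1: now -3*exp(-4*x**3 - 4)/2.
Answer: -3*exp(-4*x**3 - 4)/2.


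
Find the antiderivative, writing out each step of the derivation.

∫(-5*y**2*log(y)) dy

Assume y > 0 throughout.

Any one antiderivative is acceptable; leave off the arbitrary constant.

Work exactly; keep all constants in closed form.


Step 1. Integrate ∫(-5*y**2*log(y)) dy by parts with u = log(y), dv = (-5*y**2) dy, so v = -5*y**3/3 [assuming y > 0]: now -5*y**3*log(y)/3 + ∫(5*y**2/3) dy.
Step 2. Evaluate the standard form: now -5*y**3*log(y)/3 + 5*y**3/9.
Answer: -5*y**3*log(y)/3 + 5*y**3/9.


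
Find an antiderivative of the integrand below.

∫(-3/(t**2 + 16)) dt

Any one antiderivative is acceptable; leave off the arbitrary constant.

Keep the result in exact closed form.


Answer: -3*atan(t/4)/4.


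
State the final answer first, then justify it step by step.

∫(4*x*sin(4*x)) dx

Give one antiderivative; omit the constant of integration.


The answer is -x*cos(4*x) + sin(4*x)/4.
Step 1. Integrate ∫(4*x*sin(4*x)) dx by parts with u = x, dv = (4*sin(4*x)) dx, so v = -cos(4*x): now -x*cos(4*x) + ∫(cos(4*x)) dx.
Step 2. Evaluate the standard form: now -x*cos(4*x) + sin(4*x)/4.
Answer: -x*cos(4*x) + sin(4*x)/4.


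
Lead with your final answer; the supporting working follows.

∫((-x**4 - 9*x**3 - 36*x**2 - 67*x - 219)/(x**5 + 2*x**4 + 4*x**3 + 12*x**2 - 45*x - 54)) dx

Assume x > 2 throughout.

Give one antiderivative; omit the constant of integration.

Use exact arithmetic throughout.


The answer is -3*log(x - 2) + 3*log(x + 1) - log(x + 3) - atan(x/3)/3.
Step 1. Decompose ∫((-x**4 - 9*x**3 - 36*x**2 - 67*x - 219)/(x**5 + 2*x**4 + 4*x**3 + 12*x**2 - 45*x - 54)) dx by partial fractions, (-x**4 - 9*x**3 - 36*x**2 - 67*x - 219)/(x**5 + 2*x**4 + 4*x**3 + 12*x**2 - 45*x - 54) = -1/(x**2 + 9) - 1/(x + 3) + 3/(x + 1) - 3/(x - 2): now ∫(-3/(x - 2)) dx + ∫(3/(x + 1)) dx + ∫(-1/(x + 3)) dx + ∫(-1/(x**2 + 9)) dx.
Step 2. Evaluate the standard form [assuming x > -3]: now -log(x + 3) + ∫(-3/(x - 2)) dx + ∫(3/(x + 1)) dx + ∫(-1/(x**2 + 9)) dx.
Step 3. Evaluate the standard form [assuming x > 2]: now -3*log(x - 2) - log(x + 3) + ∫(3/(x + 1)) dx + ∫(-1/(x**2 + 9)) dx.
Step 4. Evaluate the standard form [assuming x > -1]: now -3*log(x - 2) + 3*log(x + 1) - log(x + 3) + ∫(-1/(x**2 + 9)) dx.
Step 5. Evaluate the standard form: now -3*log(x - 2) + 3*log(x + 1) - log(x + 3) - atan(x/3)/3.
Answer: -3*log(x - 2) + 3*log(x + 1) - log(x + 3) - atan(x/3)/3.


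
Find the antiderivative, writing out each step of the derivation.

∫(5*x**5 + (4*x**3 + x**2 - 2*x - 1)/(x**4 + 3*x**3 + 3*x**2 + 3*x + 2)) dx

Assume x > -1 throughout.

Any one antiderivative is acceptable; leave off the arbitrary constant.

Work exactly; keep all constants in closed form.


Step 1. Rewrite: now ∫(5*x**5) dx + ∫((4*x**3 + x**2 - 2*x - 1)/(x**4 + 3*x**3 + 3*x**2 + 3*x + 2)) dx.
Step 2. Evaluate the standard form: now 5*x**6/6 + ∫((4*x**3 + x**2 - 2*x - 1)/(x**4 + 3*x**3 + 3*x**2 + 3*x + 2)) dx.
Step 3. Decompose ∫((4*x**3 + x**2 - 2*x - 1)/(x**4 + 3*x**3 + 3*x**2 + 3*x + 2)) dx by partial fractions, (4*x**3 + x**2 - 2*x - 1)/(x**4 + 3*x**3 + 3*x**2 + 3*x + 2) = -2/(x**2 + 1) + 5/(x + 2) - 1/(x + 1): now 5*x**6/6 + ∫(-1/(x + 1)) dx + ∫(5/(x + 2)) dx + ∫(-2/(x**2 + 1)) dx.
Step 4. Evaluate the standard form [assuming x > -1]: now 5*x**6/6 - log(x + 1) + ∫(5/(x + 2)) dx + ∫(-2/(x**2 + 1)) dx.
Step 5. Evaluate the standard form [assuming x > -2]: now 5*x**6/6 - log(x + 1) + 5*log(x + 2) + ∫(-2/(x**2 + 1)) dx.
Step 6. Evaluate the standard form: now 5*x**6/6 - log(x + 1) + 5*log(x + 2) - 2*atan(x).
Answer: 5*x**6/6 - log(x + 1) + 5*log(x + 2) - 2*atan(x).


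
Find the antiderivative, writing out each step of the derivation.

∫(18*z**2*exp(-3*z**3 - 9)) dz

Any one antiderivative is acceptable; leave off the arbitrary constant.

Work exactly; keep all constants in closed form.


Step 1. Substitute u = z**3 + 3, turning ∫(18*z**2*exp(-3*z**3 - 9)) dz into ∫(6*exp(-3*u)) du: now ∫(6*exp(-3*u)) du.
Step 2. Evaluate the standard form: now -2*exp(-3*u).
Step 3. Substitute back u = z**3 + 3: now -2*exp(-3*z**3 - 9).
Answer: -2*exp(-3*z**3 - 9).


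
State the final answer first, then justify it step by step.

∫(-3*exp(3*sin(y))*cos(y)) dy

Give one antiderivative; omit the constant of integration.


The answer is -exp(3*sin(y)).
Step 1. Substitute u = sin(y), turning ∫(-3*exp(3*sin(y))*cos(y)) dy into ∫(-3*exp(3*u)) du: now ∫(-3*exp(3*u)) du.
Step 2. Evaluate the standard form: now -exp(3*u).
Step 3. Substitute back u = sin(y): now -exp(3*sin(y)).
Answer: -exp(3*sin(y)).


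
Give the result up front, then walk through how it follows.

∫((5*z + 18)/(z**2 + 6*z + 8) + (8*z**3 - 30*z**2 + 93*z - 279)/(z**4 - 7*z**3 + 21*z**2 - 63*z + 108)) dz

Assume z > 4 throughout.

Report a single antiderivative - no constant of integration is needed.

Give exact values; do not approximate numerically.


The answer is 5*log(z - 4) + 3*log(z - 3) + 4*log(z + 2) + log(z + 4) - atan(z/3).
Step 1. Rewrite: now ∫((5*z + 18)/(z**2 + 6*z + 8)) dz + ∫((8*z**3 - 30*z**2 + 93*z - 279)/(z**4 - 7*z**3 + 21*z**2 - 63*z + 108)) dz.
Step 2. Decompose ∫((8*z**3 - 30*z**2 + 93*z - 279)/(z**4 - 7*z**3 + 21*z**2 - 63*z + 108)) dz by partial fractions, (8*z**3 - 30*z**2 + 93*z - 279)/(z**4 - 7*z**3 + 21*z**2 - 63*z + 108) = -3/(z**2 + 9) + 3/(z - 3) + 5/(z - 4): now ∫((5*z + 18)/(z**2 + 6*z + 8)) dz + ∫(5/(z - 4)) dz + ∫(3/(z - 3)) dz + ∫(-3/(z**2 + 9)) dz.
Step 3. Evaluate the standard form [assuming z > 4]: now 5*log(z - 4) + ∫((5*z + 18)/(z**2 + 6*z + 8)) dz + ∫(3/(z - 3)) dz + ∫(-3/(z**2 + 9)) dz.
Step 4. Evaluate the standard form [assuming z > 3]: now 5*log(z - 4) + 3*log(z - 3) + ∫((5*z + 18)/(z**2 + 6*z + 8)) dz + ∫(-3/(z**2 + 9)) dz.
Step 5. Evaluate the standard form: now 5*log(z - 4) + 3*log(z - 3) - atan(z/3) + ∫((5*z + 18)/(z**2 + 6*z + 8)) dz.
Step 6. Decompose ∫((5*z + 18)/(z**2 + 6*z + 8)) dz by partial fractions, (5*z + 18)/(z**2 + 6*z + 8) = 1/(z + 4) + 4/(z + 2): now 5*log(z - 4) + 3*log(z - 3) - atan(z/3) + ∫(4/(z + 2)) dz + ∫(1/(z + 4)) dz.
Step 7. Evaluate the standard form [assuming z > -2]: now 5*log(z - 4) + 3*log(z - 3) + 4*log(z + 2) - atan(z/3) + ∫(1/(z + 4)) dz.
Step 8. Evaluate the standard form [assuming z > -4]: now 5*log(z - 4) + 3*log(z - 3) + 4*log(z + 2) + log(z + 4) - atan(z/3).
Answer: 5*log(z - 4) + 3*log(z - 3) + 4*log(z + 2) + log(z + 4) - atan(z/3).


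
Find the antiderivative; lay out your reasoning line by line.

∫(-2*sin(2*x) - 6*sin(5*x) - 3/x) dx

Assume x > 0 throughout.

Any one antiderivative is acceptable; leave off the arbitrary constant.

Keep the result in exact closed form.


Step 1. Rewrite: now ∫(-3/x) dx + ∫(-2*sin(2*x)) dx + ∫(-6*sin(5*x)) dx.
Step 2. Evaluate the standard form: now 6*cos(5*x)/5 + ∫(-3/x) dx + ∫(-2*sin(2*x)) dx.
Step 3. Evaluate the standard form [assuming x > 0]: now -3*log(x) + 6*cos(5*x)/5 + ∫(-2*sin(2*x)) dx.
Step 4. Evaluate the standard form: now -3*log(x) + cos(2*x) + 6*cos(5*x)/5.
Answer: -3*log(x) + cos(2*x) + 6*cos(5*x)/5.


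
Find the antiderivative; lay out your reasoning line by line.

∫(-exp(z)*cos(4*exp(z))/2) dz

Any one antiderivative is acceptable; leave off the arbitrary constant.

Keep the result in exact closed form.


Step 1. Substitute u = exp(z), turning ∫(-exp(z)*cos(4*exp(z))/2) dz into ∫(-cos(4*u)/2) du: now ∫(-cos(4*u)/2) du.
Step 2. Evaluate the standard form: now -sin(4*u)/8.
Step 3. Substitute back u = exp(z): now -sin(4*exp(z))/8.
Answer: -sin(4*exp(z))/8.


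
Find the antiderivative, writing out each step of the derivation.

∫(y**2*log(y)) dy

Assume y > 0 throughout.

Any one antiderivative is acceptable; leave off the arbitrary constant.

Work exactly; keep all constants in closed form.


Step 1. Integrate ∫(y**2*log(y)) dy by parts with u = log(y), dv = (y**2) dy, so v = y**3/3 [assuming y > 0]: now y**3*log(y)/3 + ∫(-y**2/3) dy.
Step 2. Evaluate the standard form: now y**3*log(y)/3 - y**3/9.
Answer: y**3*log(y)/3 - y**3/9.


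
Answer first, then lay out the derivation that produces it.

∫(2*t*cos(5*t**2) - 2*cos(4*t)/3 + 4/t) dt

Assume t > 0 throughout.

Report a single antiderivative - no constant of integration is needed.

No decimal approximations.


The answer is 4*log(t) - sin(4*t)/6 + sin(5*t**2)/5.
Step 1. Rewrite: now ∫(4/t) dt + ∫(2*t*cos(5*t**2)) dt + ∫(-2*cos(4*t)/3) dt.
Step 2. Evaluate the standard form [assuming t > 0]: now 4*log(t) + ∫(2*t*cos(5*t**2)) dt + ∫(-2*cos(4*t)/3) dt.
Step 3. Evaluate the standard form: now 4*log(t) - sin(4*t)/6 + ∫(2*t*cos(5*t**2)) dt.
Step 4. Substitute u = t**2, turning ∫(2*t*cos(5*t**2)) dt into ∫(cos(5*u)) du: now 4*log(t) - sin(4*t)/6 + ∫(cos(5*u)) du.
Step 5. Evaluate the standard form: now 4*log(t) - sin(4*t)/6 + sin(5*u)/5.
Step 6. Substitute back u = t**2: now 4*log(t) - sin(4*t)/6 + sin(5*t**2)/5.
Answer: 4*log(t) - sin(4*t)/6 + sin(5*t**2)/5.


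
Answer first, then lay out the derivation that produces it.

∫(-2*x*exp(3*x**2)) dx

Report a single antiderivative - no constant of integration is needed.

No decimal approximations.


The answer is -exp(3*x**2)/3.
Step 1. Substitute u = x**2, turning ∫(-2*x*exp(3*x**2)) dx into ∫(-exp(3*u)) du: now ∫(-exp(3*u)) du.
Step 2. Evaluate the standard form: now -exp(3*u)/3.
Step 3. Substitute back u = x**2: now -exp(3*x**2)/3.
Answer: -exp(3*x**2)/3.


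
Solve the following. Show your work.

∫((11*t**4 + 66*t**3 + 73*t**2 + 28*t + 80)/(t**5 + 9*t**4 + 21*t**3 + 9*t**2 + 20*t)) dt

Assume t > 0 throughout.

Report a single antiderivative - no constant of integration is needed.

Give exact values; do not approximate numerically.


Step 1. Decompose ∫((11*t**4 + 66*t**3 + 73*t**2 + 28*t + 80)/(t**5 + 9*t**4 + 21*t**3 + 9*t**2 + 20*t)) dt by partial fractions, (11*t**4 + 66*t**3 + 73*t**2 + 28*t + 80)/(t**5 + 9*t**4 + 21*t**3 + 9*t**2 + 20*t) = -2/(t**2 + 1) + 3/(t + 5) + 4/(t + 4) + 4/t: now ∫(4/t) dt + ∫(4/(t + 4)) dt + ∫(3/(t + 5)) dt + ∫(-2/(t**2 + 1)) dt.
Step 2. Evaluate the standard form [assuming t > -5]: now 3*log(t + 5) + ∫(4/t) dt + ∫(4/(t + 4)) dt + ∫(-2/(t**2 + 1)) dt.
Step 3. Evaluate the standard form [assuming t > 0]: now 4*log(t) + 3*log(t + 5) + ∫(4/(t + 4)) dt + ∫(-2/(t**2 + 1)) dt.
Step 4. Evaluate the standard form [assuming t > -4]: now 4*log(t) + 4*log(t + 4) + 3*log(t + 5) + ∫(-2/(t**2 + 1)) dt.
Step 5. Evaluate the standard form: now 4*log(t) + 4*log(t + 4) + 3*log(t + 5) - 2*atan(t).
Answer: 4*log(t) + 4*log(t + 4) + 3*log(t + 5) - 2*atan(t).


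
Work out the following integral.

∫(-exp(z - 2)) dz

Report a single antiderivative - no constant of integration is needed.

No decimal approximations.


Answer: -exp(z - 2).


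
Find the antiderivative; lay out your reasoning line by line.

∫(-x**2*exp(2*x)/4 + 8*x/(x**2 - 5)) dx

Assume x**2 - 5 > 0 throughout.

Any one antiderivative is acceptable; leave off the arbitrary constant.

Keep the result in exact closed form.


Step 1. Rewrite: now ∫(8*x/(x**2 - 5)) dx + ∫(-x**2*exp(2*x)/4) dx.
Step 2. Substitute u = x**2 - 5, turning ∫(8*x/(x**2 - 5)) dx into ∫(4/u) du: now ∫(4/u) du + ∫(-x**2*exp(2*x)/4) dx.
Step 3. Evaluate the standard form [assuming u > 0]: now 4*log(u) + ∫(-x**2*exp(2*x)/4) dx.
Step 4. Substitute back u = x**2 - 5: now 4*log(x**2 - 5) + ∫(-x**2*exp(2*x)/4) dx.
Step 5. Integrate ∫(-x**2*exp(2*x)/4) dx by parts with u = x**2, dv = (-exp(2*x)/4) dx, so v = -exp(2*x)/8: now -x**2*exp(2*x)/8 + 4*log(x**2 - 5) + ∫(x*exp(2*x)/4) dx.
Step 6. Integrate ∫(x*exp(2*x)/4) dx by parts with u = x, dv = (exp(2*x)/4) dx, so v = exp(2*x)/8: now -x**2*exp(2*x)/8 + x*exp(2*x)/8 + 4*log(x**2 - 5) + ∫(-exp(2*x)/8) dx.
Step 7. Evaluate the standard form: now -x**2*exp(2*x)/8 + x*exp(2*x)/8 - exp(2*x)/16 + 4*log(x**2 - 5).
Answer: -x**2*exp(2*x)/8 + x*exp(2*x)/8 - exp(2*x)/16 + 4*log(x**2 - 5).


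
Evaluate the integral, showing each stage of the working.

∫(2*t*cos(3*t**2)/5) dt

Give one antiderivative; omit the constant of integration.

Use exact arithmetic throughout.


Step 1. Substitute u = t**2, turning ∫(2*t*cos(3*t**2)/5) dt into ∫(cos(3*u)/5) du: now ∫(cos(3*u)/5) du.
Step 2. Evaluate the standard form: now sin(3*u)/15.
Step 3. Substitute back u = t**2: now sin(3*t**2)/15.
Answer: sin(3*t**2)/15.


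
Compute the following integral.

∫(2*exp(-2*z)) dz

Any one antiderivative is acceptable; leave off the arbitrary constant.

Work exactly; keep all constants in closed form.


Answer: -exp(-2*z).


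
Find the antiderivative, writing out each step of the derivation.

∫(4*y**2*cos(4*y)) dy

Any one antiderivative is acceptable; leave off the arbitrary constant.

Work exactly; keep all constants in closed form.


Step 1. Integrate ∫(4*y**2*cos(4*y)) dy by parts with u = y**2, dv = (4*cos(4*y)) dy, so v = sin(4*y): now y**2*sin(4*y) + ∫(-2*y*sin(4*y)) dy.
Step 2. Integrate ∫(-2*y*sin(4*y)) dy by parts with u = y, dv = (-2*sin(4*y)) dy, so v = cos(4*y)/2: now y**2*sin(4*y) + y*cos(4*y)/2 + ∫(-cos(4*y)/2) dy.
Step 3. Evaluate the standard form: now y**2*sin(4*y) + y*cos(4*y)/2 - sin(4*y)/8.
Answer: y**2*sin(4*y) + y*cos(4*y)/2 - sin(4*y)/8.


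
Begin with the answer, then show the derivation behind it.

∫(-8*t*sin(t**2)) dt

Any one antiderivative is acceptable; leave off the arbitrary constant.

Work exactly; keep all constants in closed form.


The answer is 4*cos(t**2).
Step 1. Substitute u = t**2, turning ∫(-8*t*sin(t**2)) dt into ∫(-4*sin(u)) du: now ∫(-4*sin(u)) du.
Step 2. Evaluate the standard form: now 4*cos(u).
Step 3. Substitute back u = t**2: now 4*cos(t**2).
Answer: 4*cos(t**2).


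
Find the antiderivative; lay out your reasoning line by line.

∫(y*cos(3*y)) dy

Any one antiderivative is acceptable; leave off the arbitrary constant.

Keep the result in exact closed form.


Step 1. Integrate ∫(y*cos(3*y)) dy by parts with u = y, dv = (cos(3*y)) dy, so v = sin(3*y)/3: now y*sin(3*y)/3 + ∫(-sin(3*y)/3) dy.
Step 2. Evaluate the standard form: now y*sin(3*y)/3 + cos(3*y)/9.
Answer: y*sin(3*y)/3 + cos(3*y)/9.


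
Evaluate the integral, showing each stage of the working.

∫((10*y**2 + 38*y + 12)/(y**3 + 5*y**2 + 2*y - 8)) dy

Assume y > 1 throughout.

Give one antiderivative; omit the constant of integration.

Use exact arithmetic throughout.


Step 1. Decompose ∫((10*y**2 + 38*y + 12)/(y**3 + 5*y**2 + 2*y - 8)) dy by partial fractions, (10*y**2 + 38*y + 12)/(y**3 + 5*y**2 + 2*y - 8) = 2/(y + 4) + 4/(y + 2) + 4/(y - 1): now ∫(4/(y - 1)) dy + ∫(4/(y + 2)) dy + ∫(2/(y + 4)) dy.
Step 2. Evaluate the standard form [assuming y > -2]: now 4*log(y + 2) + ∫(4/(y - 1)) dy + ∫(2/(y + 4)) dy.
Step 3. Evaluate the standard form [assuming y > 1]: now 4*log(y - 1) + 4*log(y + 2) + ∫(2/(y + 4)) dy.
Step 4. Evaluate the standard form [assuming y > -4]: now 4*log(y - 1) + 4*log(y + 2) + 2*log(y + 4).
Answer: 4*log(y - 1) + 4*log(y + 2) + 2*log(y + 4).


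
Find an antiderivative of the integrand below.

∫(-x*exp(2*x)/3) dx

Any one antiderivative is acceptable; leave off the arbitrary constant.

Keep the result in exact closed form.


Answer: -x*exp(2*x)/6 + exp(2*x)/12.


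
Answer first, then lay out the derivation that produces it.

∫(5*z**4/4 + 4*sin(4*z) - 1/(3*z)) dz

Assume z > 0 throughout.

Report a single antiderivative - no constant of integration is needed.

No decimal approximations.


The answer is z**5/4 - log(z)/3 - cos(4*z).
Step 1. Rewrite: now ∫(-1/(3*z)) dz + ∫(5*z**4/4) dz + ∫(4*sin(4*z)) dz.
Step 2. Evaluate the standard form: now -cos(4*z) + ∫(-1/(3*z)) dz + ∫(5*z**4/4) dz.
Step 3. Evaluate the standard form [assuming z > 0]: now -log(z)/3 - cos(4*z) + ∫(5*z**4/4) dz.
Step 4. Evaluate the standard form: now z**5/4 - log(z)/3 - cos(4*z).
Answer: z**5/4 - log(z)/3 - cos(4*z).


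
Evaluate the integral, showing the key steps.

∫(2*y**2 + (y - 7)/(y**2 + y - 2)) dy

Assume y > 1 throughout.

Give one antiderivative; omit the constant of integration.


Step 1. Rewrite: now ∫(2*y**2) dy + ∫((y - 7)/(y**2 + y - 2)) dy.
Step 2. Decompose ∫((y - 7)/(y**2 + y - 2)) dy by partial fractions, (y - 7)/(y**2 + y - 2) = 3/(y + 2) - 2/(y - 1): now ∫(2*y**2) dy + ∫(-2/(y - 1)) dy + ∫(3/(y + 2)) dy.
Step 3. Evaluate the standard form [assuming y > -2]: now 3*log(y + 2) + ∫(2*y**2) dy + ∫(-2/(y - 1)) dy.
Step 4. Evaluate the standard form [assuming y > 1]: now -2*log(y - 1) + 3*log(y + 2) + ∫(2*y**2) dy.
Step 5. Evaluate the standard form: now 2*y**3/3 - 2*log(y - 1) + 3*log(y + 2).
Answer: 2*y**3/3 - 2*log(y - 1) + 3*log(y + 2).


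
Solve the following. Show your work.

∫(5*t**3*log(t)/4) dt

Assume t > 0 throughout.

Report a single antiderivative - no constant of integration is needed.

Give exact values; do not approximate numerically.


Step 1. Integrate ∫(5*t**3*log(t)/4) dt by parts with u = log(t), dv = (5*t**3/4) dt, so v = 5*t**4/16 [assuming t > 0]: now 5*t**4*log(t)/16 + ∫(-5*t**3/16) dt.
Step 2. Evaluate the standard form: now 5*t**4*log(t)/16 - 5*t**4/64.
Answer: 5*t**4*log(t)/16 - 5*t**4/64.


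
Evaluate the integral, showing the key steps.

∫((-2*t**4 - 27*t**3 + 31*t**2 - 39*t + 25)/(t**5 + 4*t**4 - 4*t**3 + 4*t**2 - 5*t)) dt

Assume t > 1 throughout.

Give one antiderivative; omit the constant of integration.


Step 1. Decompose ∫((-2*t**4 - 27*t**3 + 31*t**2 - 39*t + 25)/(t**5 + 4*t**4 - 4*t**3 + 4*t**2 - 5*t)) dt by partial fractions, (-2*t**4 - 27*t**3 + 31*t**2 - 39*t + 25)/(t**5 + 4*t**4 - 4*t**3 + 4*t**2 - 5*t) = 2/(t**2 + 1) + 4/(t + 5) - 1/(t - 1) - 5/t: now ∫(-5/t) dt + ∫(-1/(t - 1)) dt + ∫(4/(t + 5)) dt + ∫(2/(t**2 + 1)) dt.
Step 2. Evaluate the standard form [assuming t > -5]: now 4*log(t + 5) + ∫(-5/t) dt + ∫(-1/(t - 1)) dt + ∫(2/(t**2 + 1)) dt.
Step 3. Evaluate the standard form [assuming t > 1]: now -log(t - 1) + 4*log(t + 5) + ∫(-5/t) dt + ∫(2/(t**2 + 1)) dt.
Step 4. Evaluate the standard form [assuming t > 0]: now -5*log(t) - log(t - 1) + 4*log(t + 5) + ∫(2/(t**2 + 1)) dt.
Step 5. Evaluate the standard form: now -5*log(t) - log(t - 1) + 4*log(t + 5) + 2*atan(t).
Answer: -5*log(t) - log(t - 1) + 4*log(t + 5) + 2*atan(t).
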